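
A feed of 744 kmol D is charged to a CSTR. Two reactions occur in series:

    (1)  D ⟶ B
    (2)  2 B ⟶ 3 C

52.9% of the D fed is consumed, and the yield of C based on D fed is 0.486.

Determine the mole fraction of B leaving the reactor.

Conversion of D: D consumed = 1ξ₁ = 0.529 × 744 → ξ₁ = 393.6 kmol.
Yield of C: 3ξ₂ / 744 = 0.486 → ξ₂ = 120.5 kmol.
Outlet amounts (n = n₀ + Σ ν·ξ):
  D: 744 − 1(393.6) = 350.4
  B: 0 + 1(393.6) − 2(120.5) = 152.5
  C: 0 + 3(120.5) = 361.6
Total out = 864.5 kmol; y_B = 152.5 / 864.5 = 0.1764.

0.176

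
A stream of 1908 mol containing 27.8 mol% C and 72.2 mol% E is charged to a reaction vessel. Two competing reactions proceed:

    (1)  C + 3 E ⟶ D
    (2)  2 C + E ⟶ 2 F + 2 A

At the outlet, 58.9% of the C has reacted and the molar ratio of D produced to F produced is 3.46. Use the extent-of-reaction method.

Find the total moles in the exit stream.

1220 mol

Conversion of C: C consumed = 0.589 × 530.4 = 312.4 mol = 1ξ₁ + 2ξ₂.
Selectivity: 1ξ₁ / (2ξ₂) = 3.46 → ξ₁ = 6.92 ξ₂.
Substitute: (1·6.92 + 2) ξ₂ = 312.4 → ξ₂ = 35.02 mol, ξ₁ = 242.4 mol.
Outlet amounts (n = n₀ + Σ ν·ξ):
  C: 530.4 − 1(242.4) − 2(35.02) = 218
  E: 1378 − 3(242.4) − 1(35.02) = 615.4
  D: 0 + 1(242.4) = 242.4
  F: 0 + 2(35.02) = 70.05
  A: 0 + 2(35.02) = 70.05
Total out = 218 + 615.4 + 242.4 + 70.05 + 70.05 = 1216 mol.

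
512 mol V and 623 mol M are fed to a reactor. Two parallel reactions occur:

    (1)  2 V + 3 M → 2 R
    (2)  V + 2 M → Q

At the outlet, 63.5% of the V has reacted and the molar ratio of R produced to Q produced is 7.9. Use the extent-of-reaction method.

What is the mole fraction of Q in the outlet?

Conversion of V: V consumed = 0.635 × 512 = 325.1 mol = 2ξ₁ + 1ξ₂.
Selectivity: 2ξ₁ / (1ξ₂) = 7.9 → ξ₁ = 3.95 ξ₂.
Substitute: (2·3.95 + 1) ξ₂ = 325.1 → ξ₂ = 36.53 mol, ξ₁ = 144.3 mol.
Outlet amounts (n = n₀ + Σ ν·ξ):
  V: 512 − 2(144.3) − 1(36.53) = 186.9
  M: 623 − 3(144.3) − 2(36.53) = 117.1
  R: 0 + 2(144.3) = 288.6
  Q: 0 + 1(36.53) = 36.53
Total out = 629.1 mol; y_Q = 36.53 / 629.1 = 0.05807.

0.0581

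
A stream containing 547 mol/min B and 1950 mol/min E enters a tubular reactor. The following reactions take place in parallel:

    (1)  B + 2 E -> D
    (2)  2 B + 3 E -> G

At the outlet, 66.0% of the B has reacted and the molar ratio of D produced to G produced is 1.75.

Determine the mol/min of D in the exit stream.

Conversion of B: B consumed = 0.66 × 547 = 361 mol/min = 1ξ₁ + 2ξ₂.
Selectivity: 1ξ₁ / (1ξ₂) = 1.75 → ξ₁ = 1.75 ξ₂.
Substitute: (1·1.75 + 2) ξ₂ = 361 → ξ₂ = 96.27 mol/min, ξ₁ = 168.5 mol/min.
Outlet amounts (n = n₀ + Σ ν·ξ):
  B: 547 − 1(168.5) − 2(96.27) = 186
  E: 1950 − 2(168.5) − 3(96.27) = 1324
  D: 0 + 1(168.5) = 168.5
  G: 0 + 1(96.27) = 96.27

168 mol/min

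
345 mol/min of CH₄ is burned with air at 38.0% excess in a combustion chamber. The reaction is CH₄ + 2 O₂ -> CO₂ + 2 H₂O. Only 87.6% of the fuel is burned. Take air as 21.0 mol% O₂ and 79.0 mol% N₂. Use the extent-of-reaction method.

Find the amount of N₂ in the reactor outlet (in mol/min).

Stoichiometric O₂ = 2 × 345 = 690 mol/min; O₂ fed = 690 × 1.380 = 952.2 mol/min.
N₂ fed = 952.2 × 79/21 = 3582 mol/min.
Fuel reacted = 0.876 × 345 → ξ = 302.2 mol/min.
Outlet (n = n₀ + ν ξ):
  CH₄: 345 − 1(302.2) = 42.78
  O₂: 952.2 − 2(302.2) = 347.8
  N₂: 3582 (inert)
  CO₂: 0 + 1(302.2) = 302.2
  H₂O: 0 + 2(302.2) = 604.4

3580 mol/min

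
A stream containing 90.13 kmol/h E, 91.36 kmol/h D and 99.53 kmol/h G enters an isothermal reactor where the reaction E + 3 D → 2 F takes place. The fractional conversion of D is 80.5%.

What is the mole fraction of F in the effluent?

D reacted = 0.805 × 91.36 = 73.54 kmol/h; ν_D = −3, so ξ = 73.54/3 = 24.51 kmol/h.
Outlet amounts (n = n₀ + ν ξ):
  E: 90.13 − 1(24.51) = 65.62
  D: 91.36 − 3(24.51) = 17.82
  F: 0 + 2(24.51) = 49.03
  G: 99.53 (inert)
Total out = 232 kmol/h; y_F = 49.03 / 232 = 0.2113.

0.211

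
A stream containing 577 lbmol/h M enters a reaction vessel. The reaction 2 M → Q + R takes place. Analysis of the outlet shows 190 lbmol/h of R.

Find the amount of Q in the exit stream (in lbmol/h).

For R: n = n₀ + 1ξ → 190 = 0 + 1ξ, giving ξ = 190 lbmol/h.
Outlet amounts (n = n₀ + ν ξ):
  M: 577 − 2(190) = 197
  Q: 0 + 1(190) = 190
  R: 0 + 1(190) = 190

190 lbmol/h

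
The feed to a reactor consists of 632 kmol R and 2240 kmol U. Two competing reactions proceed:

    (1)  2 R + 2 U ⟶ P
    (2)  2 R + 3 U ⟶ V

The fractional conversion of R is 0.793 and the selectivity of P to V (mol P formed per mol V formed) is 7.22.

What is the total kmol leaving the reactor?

2090 kmol

Conversion of R: R consumed = 0.793 × 632 = 501.2 kmol = 2ξ₁ + 2ξ₂.
Selectivity: 1ξ₁ / (1ξ₂) = 7.22 → ξ₁ = 7.22 ξ₂.
Substitute: (2·7.22 + 2) ξ₂ = 501.2 → ξ₂ = 30.49 kmol, ξ₁ = 220.1 kmol.
Outlet amounts (n = n₀ + Σ ν·ξ):
  R: 632 − 2(220.1) − 2(30.49) = 130.8
  U: 2240 − 2(220.1) − 3(30.49) = 1708
  P: 0 + 1(220.1) = 220.1
  V: 0 + 1(30.49) = 30.49
Total out = 130.8 + 1708 + 220.1 + 30.49 = 2090 kmol.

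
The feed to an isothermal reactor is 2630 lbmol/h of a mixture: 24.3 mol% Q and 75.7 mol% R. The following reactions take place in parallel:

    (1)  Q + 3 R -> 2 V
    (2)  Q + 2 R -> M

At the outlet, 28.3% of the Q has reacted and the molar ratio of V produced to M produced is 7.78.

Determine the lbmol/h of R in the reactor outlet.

Conversion of Q: Q consumed = 0.283 × 639.1 = 180.9 lbmol/h = 1ξ₁ + 1ξ₂.
Selectivity: 2ξ₁ / (1ξ₂) = 7.78 → ξ₁ = 3.89 ξ₂.
Substitute: (1·3.89 + 1) ξ₂ = 180.9 → ξ₂ = 36.99 lbmol/h, ξ₁ = 143.9 lbmol/h.
Outlet amounts (n = n₀ + Σ ν·ξ):
  Q: 639.1 − 1(143.9) − 1(36.99) = 458.2
  R: 1991 − 3(143.9) − 2(36.99) = 1485
  V: 0 + 2(143.9) = 287.8
  M: 0 + 1(36.99) = 36.99

1490 lbmol/h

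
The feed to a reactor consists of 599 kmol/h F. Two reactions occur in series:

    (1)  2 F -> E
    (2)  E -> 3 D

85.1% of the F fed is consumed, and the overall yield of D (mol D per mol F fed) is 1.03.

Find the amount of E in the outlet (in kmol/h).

49.2 kmol/h

Conversion of F: F consumed = 2ξ₁ = 0.851 × 599 → ξ₁ = 254.9 kmol/h.
Yield of D: 3ξ₂ / 599 = 1.03 → ξ₂ = 205.7 kmol/h.
Outlet amounts (n = n₀ + Σ ν·ξ):
  F: 599 − 2(254.9) = 89.25
  E: 0 + 1(254.9) − 1(205.7) = 49.22
  D: 0 + 3(205.7) = 617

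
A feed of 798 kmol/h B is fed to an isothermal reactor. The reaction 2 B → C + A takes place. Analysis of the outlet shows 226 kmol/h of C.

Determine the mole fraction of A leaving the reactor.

For C: n = n₀ + 1ξ → 226 = 0 + 1ξ, giving ξ = 226 kmol/h.
Outlet amounts (n = n₀ + ν ξ):
  B: 798 − 2(226) = 346
  C: 0 + 1(226) = 226
  A: 0 + 1(226) = 226
Total out = 798 kmol/h; y_A = 226 / 798 = 0.2832.

0.283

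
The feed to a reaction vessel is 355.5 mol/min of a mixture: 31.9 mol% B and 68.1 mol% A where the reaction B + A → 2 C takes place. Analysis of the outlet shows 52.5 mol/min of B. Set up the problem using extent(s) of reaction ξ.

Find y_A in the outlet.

0.51

For B: n = n₀ − 1ξ → 52.5 = 113.4 − 1ξ, giving ξ = 60.9 mol/min.
Outlet amounts (n = n₀ + ν ξ):
  B: 113.4 − 1(60.9) = 52.5
  A: 242.1 − 1(60.9) = 181.2
  C: 0 + 2(60.9) = 121.8
Total out = 355.5 mol/min; y_A = 181.2 / 355.5 = 0.5097.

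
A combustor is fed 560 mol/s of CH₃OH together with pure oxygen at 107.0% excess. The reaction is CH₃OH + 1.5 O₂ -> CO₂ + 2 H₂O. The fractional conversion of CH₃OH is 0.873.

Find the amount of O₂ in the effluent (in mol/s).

1010 mol/s

Stoichiometric O₂ = 1.5 × 560 = 840 mol/s; O₂ fed = 840 × 2.070 = 1739 mol/s.
Fuel reacted = 0.873 × 560 → ξ = 488.9 mol/s.
Outlet (n = n₀ + ν ξ):
  CH₃OH: 560 − 1(488.9) = 71.12
  O₂: 1739 − 1.5(488.9) = 1005
  CO₂: 0 + 1(488.9) = 488.9
  H₂O: 0 + 2(488.9) = 977.8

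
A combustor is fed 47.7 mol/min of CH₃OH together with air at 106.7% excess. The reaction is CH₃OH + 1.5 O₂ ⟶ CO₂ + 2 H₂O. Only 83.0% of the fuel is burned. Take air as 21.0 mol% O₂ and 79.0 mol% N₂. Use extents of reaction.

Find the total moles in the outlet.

Stoichiometric O₂ = 1.5 × 47.7 = 71.55 mol/min; O₂ fed = 71.55 × 2.067 = 147.9 mol/min.
N₂ fed = 147.9 × 79/21 = 556.4 mol/min.
Fuel reacted = 0.83 × 47.7 → ξ = 39.59 mol/min.
Outlet (n = n₀ + ν ξ):
  CH₃OH: 47.7 − 1(39.59) = 8.109
  O₂: 147.9 − 1.5(39.59) = 88.51
  N₂: 556.4 (inert)
  CO₂: 0 + 1(39.59) = 39.59
  H₂O: 0 + 2(39.59) = 79.18
Total out = 8.109 + 88.51 + 556.4 + 39.59 + 79.18 = 771.8 mol/min.

772 mol/min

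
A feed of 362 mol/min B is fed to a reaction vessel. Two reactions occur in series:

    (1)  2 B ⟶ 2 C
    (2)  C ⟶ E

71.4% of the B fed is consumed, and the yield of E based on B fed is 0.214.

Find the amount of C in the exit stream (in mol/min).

Conversion of B: B consumed = 2ξ₁ = 0.714 × 362 → ξ₁ = 129.2 mol/min.
Yield of E: 1ξ₂ / 362 = 0.214 → ξ₂ = 77.47 mol/min.
Outlet amounts (n = n₀ + Σ ν·ξ):
  B: 362 − 2(129.2) = 103.5
  C: 0 + 2(129.2) − 1(77.47) = 181
  E: 0 + 1(77.47) = 77.47

181 mol/min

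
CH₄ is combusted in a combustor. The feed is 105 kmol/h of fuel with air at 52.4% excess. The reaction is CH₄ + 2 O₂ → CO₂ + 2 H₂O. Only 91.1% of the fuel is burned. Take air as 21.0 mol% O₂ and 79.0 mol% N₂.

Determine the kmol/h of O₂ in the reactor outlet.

129 kmol/h

Stoichiometric O₂ = 2 × 105 = 210 kmol/h; O₂ fed = 210 × 1.524 = 320 kmol/h.
N₂ fed = 320 × 79/21 = 1204 kmol/h.
Fuel reacted = 0.911 × 105 → ξ = 95.66 kmol/h.
Outlet (n = n₀ + ν ξ):
  CH₄: 105 − 1(95.66) = 9.345
  O₂: 320 − 2(95.66) = 128.7
  N₂: 1204 (inert)
  CO₂: 0 + 1(95.66) = 95.66
  H₂O: 0 + 2(95.66) = 191.3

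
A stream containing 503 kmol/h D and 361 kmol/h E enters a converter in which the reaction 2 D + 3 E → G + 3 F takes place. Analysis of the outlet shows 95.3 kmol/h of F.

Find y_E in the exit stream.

0.319

For F: n = n₀ + 3ξ → 95.3 = 0 + 3ξ, giving ξ = 31.77 kmol/h.
Outlet amounts (n = n₀ + ν ξ):
  D: 503 − 2(31.77) = 439.5
  E: 361 − 3(31.77) = 265.7
  G: 0 + 1(31.77) = 31.77
  F: 0 + 3(31.77) = 95.3
Total out = 832.2 kmol/h; y_E = 265.7 / 832.2 = 0.3193.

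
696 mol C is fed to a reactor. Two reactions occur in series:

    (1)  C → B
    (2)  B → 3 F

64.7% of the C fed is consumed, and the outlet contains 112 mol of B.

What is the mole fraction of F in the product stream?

Conversion of C: C consumed = 1ξ₁ = 0.647 × 696 → ξ₁ = 450.3 mol.
B balance: n_B = 0 + 1ξ₁ − 1ξ₂ = 112 → ξ₂ = (1·450.3 − 112)/1 = 338.3 mol.
Outlet amounts (n = n₀ + Σ ν·ξ):
  C: 696 − 1(450.3) = 245.7
  B: 0 + 1(450.3) − 1(338.3) = 112
  F: 0 + 3(338.3) = 1015
Total out = 1373 mol; y_F = 1015 / 1373 = 0.7394.

0.739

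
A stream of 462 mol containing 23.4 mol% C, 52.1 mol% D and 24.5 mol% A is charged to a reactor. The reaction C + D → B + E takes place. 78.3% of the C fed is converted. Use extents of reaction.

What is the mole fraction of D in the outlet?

C reacted = 0.783 × 108.1 = 84.65 mol; ν_C = −1, so ξ = 84.65/1 = 84.65 mol.
Outlet amounts (n = n₀ + ν ξ):
  C: 108.1 − 1(84.65) = 23.46
  D: 240.7 − 1(84.65) = 156.1
  B: 0 + 1(84.65) = 84.65
  E: 0 + 1(84.65) = 84.65
  A: 113.2 (inert)
Total out = 462 mol; y_D = 156.1 / 462 = 0.3378.

0.338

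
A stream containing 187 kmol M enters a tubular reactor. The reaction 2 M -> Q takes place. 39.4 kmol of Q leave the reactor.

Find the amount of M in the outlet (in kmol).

For Q: n = n₀ + 1ξ → 39.4 = 0 + 1ξ, giving ξ = 39.4 kmol.
Outlet amounts (n = n₀ + ν ξ):
  M: 187 − 2(39.4) = 108.2
  Q: 0 + 1(39.4) = 39.4

108 kmol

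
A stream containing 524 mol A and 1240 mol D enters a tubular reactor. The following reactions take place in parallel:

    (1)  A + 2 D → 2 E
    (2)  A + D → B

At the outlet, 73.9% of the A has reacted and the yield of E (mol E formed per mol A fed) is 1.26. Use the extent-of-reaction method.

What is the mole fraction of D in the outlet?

0.38

Yield of E: 2ξ₁ / 524 = 1.26 → ξ₁ = 330.1 mol.
Conversion of A: 1ξ₁ + 1ξ₂ = 0.739 × 524 = 387.2 → ξ₂ = 57.12 mol.
Outlet amounts (n = n₀ + Σ ν·ξ):
  A: 524 − 1(330.1) − 1(57.12) = 136.8
  D: 1240 − 2(330.1) − 1(57.12) = 522.6
  E: 0 + 2(330.1) = 660.2
  B: 0 + 1(57.12) = 57.12
Total out = 1377 mol; y_D = 522.6 / 1377 = 0.3796.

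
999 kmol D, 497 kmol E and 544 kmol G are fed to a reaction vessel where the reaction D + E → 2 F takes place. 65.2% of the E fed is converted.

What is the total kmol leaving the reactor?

2040 kmol

E reacted = 0.652 × 497 = 324 kmol; ν_E = −1, so ξ = 324/1 = 324 kmol.
Outlet amounts (n = n₀ + ν ξ):
  D: 999 − 1(324) = 675
  E: 497 − 1(324) = 173
  F: 0 + 2(324) = 648.1
  G: 544 (inert)
Total out = 675 + 173 + 648.1 + 544 = 2040 kmol.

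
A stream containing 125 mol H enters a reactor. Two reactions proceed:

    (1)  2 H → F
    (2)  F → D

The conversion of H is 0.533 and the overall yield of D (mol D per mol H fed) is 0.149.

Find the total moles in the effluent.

91.7 mol

Conversion of H: H consumed = 2ξ₁ = 0.533 × 125 → ξ₁ = 33.31 mol.
Yield of D: 1ξ₂ / 125 = 0.149 → ξ₂ = 18.62 mol.
Outlet amounts (n = n₀ + Σ ν·ξ):
  H: 125 − 2(33.31) = 58.38
  F: 0 + 1(33.31) − 1(18.62) = 14.69
  D: 0 + 1(18.62) = 18.62
Total out = 58.38 + 14.69 + 18.62 = 91.69 mol.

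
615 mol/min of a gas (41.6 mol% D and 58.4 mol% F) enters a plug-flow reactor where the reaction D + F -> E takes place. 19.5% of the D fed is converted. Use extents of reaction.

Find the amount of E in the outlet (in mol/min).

D reacted = 0.195 × 255.8 = 49.89 mol/min; ν_D = −1, so ξ = 49.89/1 = 49.89 mol/min.
Outlet amounts (n = n₀ + ν ξ):
  D: 255.8 − 1(49.89) = 206
  F: 359.2 − 1(49.89) = 309.3
  E: 0 + 1(49.89) = 49.89

49.9 mol/min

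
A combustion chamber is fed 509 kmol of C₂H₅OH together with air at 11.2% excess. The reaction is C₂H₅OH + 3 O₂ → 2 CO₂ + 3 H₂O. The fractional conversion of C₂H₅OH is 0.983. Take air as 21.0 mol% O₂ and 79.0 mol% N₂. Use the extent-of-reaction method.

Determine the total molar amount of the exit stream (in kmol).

9100 kmol

Stoichiometric O₂ = 3 × 509 = 1527 kmol; O₂ fed = 1527 × 1.112 = 1698 kmol.
N₂ fed = 1698 × 79/21 = 6388 kmol.
Fuel reacted = 0.983 × 509 → ξ = 500.3 kmol.
Outlet (n = n₀ + ν ξ):
  C₂H₅OH: 509 − 1(500.3) = 8.653
  O₂: 1698 − 3(500.3) = 197
  N₂: 6388 (inert)
  CO₂: 0 + 2(500.3) = 1001
  H₂O: 0 + 3(500.3) = 1501
Total out = 8.653 + 197 + 6388 + 1001 + 1501 = 9095 kmol.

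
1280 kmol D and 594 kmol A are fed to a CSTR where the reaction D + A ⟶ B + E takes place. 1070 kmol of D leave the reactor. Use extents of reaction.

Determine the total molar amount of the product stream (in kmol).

1870 kmol

For D: n = n₀ − 1ξ → 1070 = 1280 − 1ξ, giving ξ = 210 kmol.
Outlet amounts (n = n₀ + ν ξ):
  D: 1280 − 1(210) = 1070
  A: 594 − 1(210) = 384
  B: 0 + 1(210) = 210
  E: 0 + 1(210) = 210
Total out = 1070 + 384 + 210 + 210 = 1874 kmol.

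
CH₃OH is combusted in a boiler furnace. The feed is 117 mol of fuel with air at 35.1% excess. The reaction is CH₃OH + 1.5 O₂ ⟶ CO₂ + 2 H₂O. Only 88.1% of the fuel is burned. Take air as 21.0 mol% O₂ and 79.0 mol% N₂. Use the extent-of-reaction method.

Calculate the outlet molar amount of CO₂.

103 mol

Stoichiometric O₂ = 1.5 × 117 = 175.5 mol; O₂ fed = 175.5 × 1.351 = 237.1 mol.
N₂ fed = 237.1 × 79/21 = 891.9 mol.
Fuel reacted = 0.881 × 117 → ξ = 103.1 mol.
Outlet (n = n₀ + ν ξ):
  CH₃OH: 117 − 1(103.1) = 13.92
  O₂: 237.1 − 1.5(103.1) = 82.48
  N₂: 891.9 (inert)
  CO₂: 0 + 1(103.1) = 103.1
  H₂O: 0 + 2(103.1) = 206.2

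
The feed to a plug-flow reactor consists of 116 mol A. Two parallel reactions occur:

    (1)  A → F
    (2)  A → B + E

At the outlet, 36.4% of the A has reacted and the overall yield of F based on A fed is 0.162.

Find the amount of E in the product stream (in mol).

Yield of F: 1ξ₁ / 116 = 0.162 → ξ₁ = 18.79 mol.
Conversion of A: 1ξ₁ + 1ξ₂ = 0.364 × 116 = 42.22 → ξ₂ = 23.43 mol.
Outlet amounts (n = n₀ + Σ ν·ξ):
  A: 116 − 1(18.79) − 1(23.43) = 73.78
  F: 0 + 1(18.79) = 18.79
  B: 0 + 1(23.43) = 23.43
  E: 0 + 1(23.43) = 23.43

23.4 mol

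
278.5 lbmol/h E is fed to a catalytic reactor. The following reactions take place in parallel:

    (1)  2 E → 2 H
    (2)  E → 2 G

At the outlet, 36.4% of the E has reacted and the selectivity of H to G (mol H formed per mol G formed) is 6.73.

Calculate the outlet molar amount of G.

14 lbmol/h

Conversion of E: E consumed = 0.364 × 278.5 = 101.4 lbmol/h = 2ξ₁ + 1ξ₂.
Selectivity: 2ξ₁ / (2ξ₂) = 6.73 → ξ₁ = 6.73 ξ₂.
Substitute: (2·6.73 + 1) ξ₂ = 101.4 → ξ₂ = 7.011 lbmol/h, ξ₁ = 47.18 lbmol/h.
Outlet amounts (n = n₀ + Σ ν·ξ):
  E: 278.5 − 2(47.18) − 1(7.011) = 177.1
  H: 0 + 2(47.18) = 94.36
  G: 0 + 2(7.011) = 14.02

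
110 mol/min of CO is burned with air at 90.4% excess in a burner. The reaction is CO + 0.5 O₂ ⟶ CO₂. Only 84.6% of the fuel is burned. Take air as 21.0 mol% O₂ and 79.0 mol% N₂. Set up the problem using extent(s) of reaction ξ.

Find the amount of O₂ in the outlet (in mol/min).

Stoichiometric O₂ = 0.5 × 110 = 55 mol/min; O₂ fed = 55 × 1.904 = 104.7 mol/min.
N₂ fed = 104.7 × 79/21 = 393.9 mol/min.
Fuel reacted = 0.846 × 110 → ξ = 93.06 mol/min.
Outlet (n = n₀ + ν ξ):
  CO: 110 − 1(93.06) = 16.94
  O₂: 104.7 − 0.5(93.06) = 58.19
  N₂: 393.9 (inert)
  CO₂: 0 + 1(93.06) = 93.06

58.2 mol/min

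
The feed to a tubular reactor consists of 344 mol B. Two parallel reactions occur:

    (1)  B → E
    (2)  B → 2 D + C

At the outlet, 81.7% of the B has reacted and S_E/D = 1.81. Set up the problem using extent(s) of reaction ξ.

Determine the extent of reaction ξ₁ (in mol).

ξ₁ = 220 mol

Conversion of B: B consumed = 0.817 × 344 = 281 mol = 1ξ₁ + 1ξ₂.
Selectivity: 1ξ₁ / (2ξ₂) = 1.81 → ξ₁ = 3.62 ξ₂.
Substitute: (1·3.62 + 1) ξ₂ = 281 → ξ₂ = 60.83 mol, ξ₁ = 220.2 mol.
Outlet amounts (n = n₀ + Σ ν·ξ):
  B: 344 − 1(220.2) − 1(60.83) = 62.95
  E: 0 + 1(220.2) = 220.2
  D: 0 + 2(60.83) = 121.7
  C: 0 + 1(60.83) = 60.83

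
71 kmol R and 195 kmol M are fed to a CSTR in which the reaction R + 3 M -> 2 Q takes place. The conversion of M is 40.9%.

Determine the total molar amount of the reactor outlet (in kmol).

213 kmol

M reacted = 0.409 × 195 = 79.75 kmol; ν_M = −3, so ξ = 79.75/3 = 26.58 kmol.
Outlet amounts (n = n₀ + ν ξ):
  R: 71 − 1(26.58) = 44.42
  M: 195 − 3(26.58) = 115.2
  Q: 0 + 2(26.58) = 53.17
Total out = 44.42 + 115.2 + 53.17 = 212.8 kmol.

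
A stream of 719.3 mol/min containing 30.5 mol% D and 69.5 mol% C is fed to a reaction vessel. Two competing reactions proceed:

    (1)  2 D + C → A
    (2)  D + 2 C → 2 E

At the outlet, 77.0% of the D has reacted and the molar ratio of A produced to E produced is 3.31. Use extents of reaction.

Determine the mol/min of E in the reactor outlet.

Conversion of D: D consumed = 0.77 × 219.4 = 168.9 mol/min = 2ξ₁ + 1ξ₂.
Selectivity: 1ξ₁ / (2ξ₂) = 3.31 → ξ₁ = 6.62 ξ₂.
Substitute: (2·6.62 + 1) ξ₂ = 168.9 → ξ₂ = 11.86 mol/min, ξ₁ = 78.53 mol/min.
Outlet amounts (n = n₀ + Σ ν·ξ):
  D: 219.4 − 2(78.53) − 1(11.86) = 50.46
  C: 499.9 − 1(78.53) − 2(11.86) = 397.7
  A: 0 + 1(78.53) = 78.53
  E: 0 + 2(11.86) = 23.73

23.7 mol/min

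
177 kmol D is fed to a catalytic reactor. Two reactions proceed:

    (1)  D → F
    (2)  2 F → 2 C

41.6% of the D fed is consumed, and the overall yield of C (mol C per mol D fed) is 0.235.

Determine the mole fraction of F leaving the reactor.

Conversion of D: D consumed = 1ξ₁ = 0.416 × 177 → ξ₁ = 73.63 kmol.
Yield of C: 2ξ₂ / 177 = 0.235 → ξ₂ = 20.8 kmol.
Outlet amounts (n = n₀ + Σ ν·ξ):
  D: 177 − 1(73.63) = 103.4
  F: 0 + 1(73.63) − 2(20.8) = 32.04
  C: 0 + 2(20.8) = 41.59
Total out = 177 kmol; y_F = 32.04 / 177 = 0.181.

0.181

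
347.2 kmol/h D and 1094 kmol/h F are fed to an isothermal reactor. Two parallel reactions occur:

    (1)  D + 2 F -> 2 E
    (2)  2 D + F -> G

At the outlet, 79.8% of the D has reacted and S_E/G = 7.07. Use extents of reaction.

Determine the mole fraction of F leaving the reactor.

Conversion of D: D consumed = 0.798 × 347.2 = 277.1 kmol/h = 1ξ₁ + 2ξ₂.
Selectivity: 2ξ₁ / (1ξ₂) = 7.07 → ξ₁ = 3.535 ξ₂.
Substitute: (1·3.535 + 2) ξ₂ = 277.1 → ξ₂ = 50.06 kmol/h, ξ₁ = 177 kmol/h.
Outlet amounts (n = n₀ + Σ ν·ξ):
  D: 347.2 − 1(177) − 2(50.06) = 70.13
  F: 1094 − 2(177) − 1(50.06) = 690
  E: 0 + 2(177) = 353.9
  G: 0 + 1(50.06) = 50.06
Total out = 1164 kmol/h; y_F = 690 / 1164 = 0.5927.

0.593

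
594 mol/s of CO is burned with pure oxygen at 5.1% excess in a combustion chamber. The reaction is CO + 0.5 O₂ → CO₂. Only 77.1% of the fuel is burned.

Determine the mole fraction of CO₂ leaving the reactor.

0.676

Stoichiometric O₂ = 0.5 × 594 = 297 mol/s; O₂ fed = 297 × 1.051 = 312.1 mol/s.
Fuel reacted = 0.771 × 594 → ξ = 458 mol/s.
Outlet (n = n₀ + ν ξ):
  CO: 594 − 1(458) = 136
  O₂: 312.1 − 0.5(458) = 83.16
  CO₂: 0 + 1(458) = 458
Total out = 677.2 mol/s; y_CO₂ = 458 / 677.2 = 0.6763.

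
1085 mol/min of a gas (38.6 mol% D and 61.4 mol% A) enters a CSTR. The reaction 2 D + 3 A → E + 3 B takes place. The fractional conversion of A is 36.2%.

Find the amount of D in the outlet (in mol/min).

A reacted = 0.362 × 666.2 = 241.2 mol/min; ν_A = −3, so ξ = 241.2/3 = 80.39 mol/min.
Outlet amounts (n = n₀ + ν ξ):
  D: 418.8 − 2(80.39) = 258
  A: 666.2 − 3(80.39) = 425
  E: 0 + 1(80.39) = 80.39
  B: 0 + 3(80.39) = 241.2

258 mol/min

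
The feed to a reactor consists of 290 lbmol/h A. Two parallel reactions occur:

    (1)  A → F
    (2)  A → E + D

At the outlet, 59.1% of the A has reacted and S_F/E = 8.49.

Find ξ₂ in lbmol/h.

ξ₂ = 18.1 lbmol/h

Conversion of A: A consumed = 0.591 × 290 = 171.4 lbmol/h = 1ξ₁ + 1ξ₂.
Selectivity: 1ξ₁ / (1ξ₂) = 8.49 → ξ₁ = 8.49 ξ₂.
Substitute: (1·8.49 + 1) ξ₂ = 171.4 → ξ₂ = 18.06 lbmol/h, ξ₁ = 153.3 lbmol/h.
Outlet amounts (n = n₀ + Σ ν·ξ):
  A: 290 − 1(153.3) − 1(18.06) = 118.6
  F: 0 + 1(153.3) = 153.3
  E: 0 + 1(18.06) = 18.06
  D: 0 + 1(18.06) = 18.06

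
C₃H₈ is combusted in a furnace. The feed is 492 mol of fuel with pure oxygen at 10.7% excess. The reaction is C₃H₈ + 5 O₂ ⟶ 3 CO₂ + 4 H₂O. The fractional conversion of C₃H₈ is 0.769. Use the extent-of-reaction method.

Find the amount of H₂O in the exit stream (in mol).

Stoichiometric O₂ = 5 × 492 = 2460 mol; O₂ fed = 2460 × 1.107 = 2723 mol.
Fuel reacted = 0.769 × 492 → ξ = 378.3 mol.
Outlet (n = n₀ + ν ξ):
  C₃H₈: 492 − 1(378.3) = 113.7
  O₂: 2723 − 5(378.3) = 831.5
  CO₂: 0 + 3(378.3) = 1135
  H₂O: 0 + 4(378.3) = 1513

1510 mol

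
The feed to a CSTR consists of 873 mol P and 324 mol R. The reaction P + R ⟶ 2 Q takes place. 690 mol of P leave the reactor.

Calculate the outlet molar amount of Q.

366 mol

For P: n = n₀ − 1ξ → 690 = 873 − 1ξ, giving ξ = 183 mol.
Outlet amounts (n = n₀ + ν ξ):
  P: 873 − 1(183) = 690
  R: 324 − 1(183) = 141
  Q: 0 + 2(183) = 366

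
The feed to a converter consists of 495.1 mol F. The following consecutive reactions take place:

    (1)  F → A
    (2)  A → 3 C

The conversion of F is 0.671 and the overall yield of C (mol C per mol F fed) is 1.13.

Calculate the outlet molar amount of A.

Conversion of F: F consumed = 1ξ₁ = 0.671 × 495.1 → ξ₁ = 332.2 mol.
Yield of C: 3ξ₂ / 495.1 = 1.13 → ξ₂ = 186.5 mol.
Outlet amounts (n = n₀ + Σ ν·ξ):
  F: 495.1 − 1(332.2) = 162.9
  A: 0 + 1(332.2) − 1(186.5) = 145.7
  C: 0 + 3(186.5) = 559.5

146 mol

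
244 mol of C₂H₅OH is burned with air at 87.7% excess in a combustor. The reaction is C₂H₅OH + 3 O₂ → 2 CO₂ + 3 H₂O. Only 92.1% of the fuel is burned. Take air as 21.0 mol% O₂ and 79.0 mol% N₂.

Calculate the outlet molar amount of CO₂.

Stoichiometric O₂ = 3 × 244 = 732 mol; O₂ fed = 732 × 1.877 = 1374 mol.
N₂ fed = 1374 × 79/21 = 5169 mol.
Fuel reacted = 0.921 × 244 → ξ = 224.7 mol.
Outlet (n = n₀ + ν ξ):
  C₂H₅OH: 244 − 1(224.7) = 19.28
  O₂: 1374 − 3(224.7) = 699.8
  N₂: 5169 (inert)
  CO₂: 0 + 2(224.7) = 449.4
  H₂O: 0 + 3(224.7) = 674.2

449 mol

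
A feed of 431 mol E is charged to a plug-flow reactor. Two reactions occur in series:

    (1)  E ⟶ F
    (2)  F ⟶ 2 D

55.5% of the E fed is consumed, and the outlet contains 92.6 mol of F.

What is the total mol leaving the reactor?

578 mol

Conversion of E: E consumed = 1ξ₁ = 0.555 × 431 → ξ₁ = 239.2 mol.
F balance: n_F = 0 + 1ξ₁ − 1ξ₂ = 92.6 → ξ₂ = (1·239.2 − 92.6)/1 = 146.6 mol.
Outlet amounts (n = n₀ + Σ ν·ξ):
  E: 431 − 1(239.2) = 191.8
  F: 0 + 1(239.2) − 1(146.6) = 92.6
  D: 0 + 2(146.6) = 293.2
Total out = 191.8 + 92.6 + 293.2 = 577.6 mol.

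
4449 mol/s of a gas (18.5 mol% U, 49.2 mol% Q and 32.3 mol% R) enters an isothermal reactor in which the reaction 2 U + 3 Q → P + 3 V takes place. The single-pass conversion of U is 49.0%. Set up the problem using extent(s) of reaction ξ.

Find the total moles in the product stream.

4250 mol/s

U reacted = 0.49 × 823.1 = 403.3 mol/s; ν_U = −2, so ξ = 403.3/2 = 201.7 mol/s.
Outlet amounts (n = n₀ + ν ξ):
  U: 823.1 − 2(201.7) = 419.8
  Q: 2189 − 3(201.7) = 1584
  P: 0 + 1(201.7) = 201.7
  V: 0 + 3(201.7) = 605
  R: 1437 (inert)
Total out = 419.8 + 1584 + 201.7 + 605 + 1437 = 4247 mol/s.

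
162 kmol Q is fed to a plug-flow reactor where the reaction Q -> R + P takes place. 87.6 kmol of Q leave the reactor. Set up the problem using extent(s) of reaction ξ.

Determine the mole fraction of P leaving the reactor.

0.315

For Q: n = n₀ − 1ξ → 87.6 = 162 − 1ξ, giving ξ = 74.4 kmol.
Outlet amounts (n = n₀ + ν ξ):
  Q: 162 − 1(74.4) = 87.6
  R: 0 + 1(74.4) = 74.4
  P: 0 + 1(74.4) = 74.4
Total out = 236.4 kmol; y_P = 74.4 / 236.4 = 0.3147.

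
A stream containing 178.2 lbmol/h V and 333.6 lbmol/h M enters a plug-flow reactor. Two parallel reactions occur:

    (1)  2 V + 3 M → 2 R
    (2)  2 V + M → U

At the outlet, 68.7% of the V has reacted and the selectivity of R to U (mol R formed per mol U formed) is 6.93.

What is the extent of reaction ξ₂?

ξ₂ = 13.7 lbmol/h

Conversion of V: V consumed = 0.687 × 178.2 = 122.4 lbmol/h = 2ξ₁ + 2ξ₂.
Selectivity: 2ξ₁ / (1ξ₂) = 6.93 → ξ₁ = 3.465 ξ₂.
Substitute: (2·3.465 + 2) ξ₂ = 122.4 → ξ₂ = 13.71 lbmol/h, ξ₁ = 47.5 lbmol/h.
Outlet amounts (n = n₀ + Σ ν·ξ):
  V: 178.2 − 2(47.5) − 2(13.71) = 55.78
  M: 333.6 − 3(47.5) − 1(13.71) = 177.4
  R: 0 + 2(47.5) = 95
  U: 0 + 1(13.71) = 13.71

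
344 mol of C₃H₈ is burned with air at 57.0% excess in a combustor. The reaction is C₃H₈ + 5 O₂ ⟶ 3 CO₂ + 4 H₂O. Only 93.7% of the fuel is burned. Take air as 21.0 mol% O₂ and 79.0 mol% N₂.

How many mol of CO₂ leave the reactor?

967 mol

Stoichiometric O₂ = 5 × 344 = 1720 mol; O₂ fed = 1720 × 1.570 = 2700 mol.
N₂ fed = 2700 × 79/21 = 10160 mol.
Fuel reacted = 0.937 × 344 → ξ = 322.3 mol.
Outlet (n = n₀ + ν ξ):
  C₃H₈: 344 − 1(322.3) = 21.67
  O₂: 2700 − 5(322.3) = 1089
  N₂: 10160 (inert)
  CO₂: 0 + 3(322.3) = 967
  H₂O: 0 + 4(322.3) = 1289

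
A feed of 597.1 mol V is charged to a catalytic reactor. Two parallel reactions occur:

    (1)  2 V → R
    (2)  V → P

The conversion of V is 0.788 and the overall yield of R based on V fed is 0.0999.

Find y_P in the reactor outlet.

Yield of R: 1ξ₁ / 597.1 = 0.0999 → ξ₁ = 59.65 mol.
Conversion of V: 2ξ₁ + 1ξ₂ = 0.788 × 597.1 = 470.5 → ξ₂ = 351.2 mol.
Outlet amounts (n = n₀ + Σ ν·ξ):
  V: 597.1 − 2(59.65) − 1(351.2) = 126.6
  R: 0 + 1(59.65) = 59.65
  P: 0 + 1(351.2) = 351.2
Total out = 537.4 mol; y_P = 351.2 / 537.4 = 0.6535.

0.653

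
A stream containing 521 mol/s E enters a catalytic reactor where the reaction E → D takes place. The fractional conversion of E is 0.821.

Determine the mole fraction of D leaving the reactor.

0.821

E reacted = 0.821 × 521 = 427.7 mol/s; ν_E = −1, so ξ = 427.7/1 = 427.7 mol/s.
Outlet amounts (n = n₀ + ν ξ):
  E: 521 − 1(427.7) = 93.26
  D: 0 + 1(427.7) = 427.7
Total out = 521 mol/s; y_D = 427.7 / 521 = 0.821.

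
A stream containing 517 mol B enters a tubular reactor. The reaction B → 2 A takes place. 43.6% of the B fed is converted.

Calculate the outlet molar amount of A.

451 mol

B reacted = 0.436 × 517 = 225.4 mol; ν_B = −1, so ξ = 225.4/1 = 225.4 mol.
Outlet amounts (n = n₀ + ν ξ):
  B: 517 − 1(225.4) = 291.6
  A: 0 + 2(225.4) = 450.8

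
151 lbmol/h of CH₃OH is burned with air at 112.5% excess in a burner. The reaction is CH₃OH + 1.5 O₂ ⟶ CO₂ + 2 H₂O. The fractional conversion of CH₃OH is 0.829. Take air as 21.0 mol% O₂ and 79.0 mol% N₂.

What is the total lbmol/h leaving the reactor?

2510 lbmol/h

Stoichiometric O₂ = 1.5 × 151 = 226.5 lbmol/h; O₂ fed = 226.5 × 2.125 = 481.3 lbmol/h.
N₂ fed = 481.3 × 79/21 = 1811 lbmol/h.
Fuel reacted = 0.829 × 151 → ξ = 125.2 lbmol/h.
Outlet (n = n₀ + ν ξ):
  CH₃OH: 151 − 1(125.2) = 25.82
  O₂: 481.3 − 1.5(125.2) = 293.5
  N₂: 1811 (inert)
  CO₂: 0 + 1(125.2) = 125.2
  H₂O: 0 + 2(125.2) = 250.4
Total out = 25.82 + 293.5 + 1811 + 125.2 + 250.4 = 2506 lbmol/h.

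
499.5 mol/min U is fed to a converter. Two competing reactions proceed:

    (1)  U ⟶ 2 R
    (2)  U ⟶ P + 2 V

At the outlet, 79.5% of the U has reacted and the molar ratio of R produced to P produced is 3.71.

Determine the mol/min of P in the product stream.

139 mol/min

Conversion of U: U consumed = 0.795 × 499.5 = 397.1 mol/min = 1ξ₁ + 1ξ₂.
Selectivity: 2ξ₁ / (1ξ₂) = 3.71 → ξ₁ = 1.855 ξ₂.
Substitute: (1·1.855 + 1) ξ₂ = 397.1 → ξ₂ = 139.1 mol/min, ξ₁ = 258 mol/min.
Outlet amounts (n = n₀ + Σ ν·ξ):
  U: 499.5 − 1(258) − 1(139.1) = 102.4
  R: 0 + 2(258) = 516
  P: 0 + 1(139.1) = 139.1
  V: 0 + 2(139.1) = 278.2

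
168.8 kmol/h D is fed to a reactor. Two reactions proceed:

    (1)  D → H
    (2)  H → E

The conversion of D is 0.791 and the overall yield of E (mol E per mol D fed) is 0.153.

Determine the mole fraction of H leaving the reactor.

0.638

Conversion of D: D consumed = 1ξ₁ = 0.791 × 168.8 → ξ₁ = 133.5 kmol/h.
Yield of E: 1ξ₂ / 168.8 = 0.153 → ξ₂ = 25.83 kmol/h.
Outlet amounts (n = n₀ + Σ ν·ξ):
  D: 168.8 − 1(133.5) = 35.28
  H: 0 + 1(133.5) − 1(25.83) = 107.7
  E: 0 + 1(25.83) = 25.83
Total out = 168.8 kmol/h; y_H = 107.7 / 168.8 = 0.638.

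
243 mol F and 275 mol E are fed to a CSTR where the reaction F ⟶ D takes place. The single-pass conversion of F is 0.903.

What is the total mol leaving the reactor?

518 mol

F reacted = 0.903 × 243 = 219.4 mol; ν_F = −1, so ξ = 219.4/1 = 219.4 mol.
Outlet amounts (n = n₀ + ν ξ):
  F: 243 − 1(219.4) = 23.57
  D: 0 + 1(219.4) = 219.4
  E: 275 (inert)
Total out = 23.57 + 219.4 + 275 = 518 mol.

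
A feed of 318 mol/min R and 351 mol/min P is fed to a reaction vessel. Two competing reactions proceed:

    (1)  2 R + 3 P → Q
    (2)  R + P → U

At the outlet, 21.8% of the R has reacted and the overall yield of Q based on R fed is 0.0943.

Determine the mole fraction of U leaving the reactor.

Yield of Q: 1ξ₁ / 318 = 0.0943 → ξ₁ = 29.99 mol/min.
Conversion of R: 2ξ₁ + 1ξ₂ = 0.218 × 318 = 69.32 → ξ₂ = 9.349 mol/min.
Outlet amounts (n = n₀ + Σ ν·ξ):
  R: 318 − 2(29.99) − 1(9.349) = 248.7
  P: 351 − 3(29.99) − 1(9.349) = 251.7
  Q: 0 + 1(29.99) = 29.99
  U: 0 + 1(9.349) = 9.349
Total out = 539.7 mol/min; y_U = 9.349 / 539.7 = 0.01732.

0.0173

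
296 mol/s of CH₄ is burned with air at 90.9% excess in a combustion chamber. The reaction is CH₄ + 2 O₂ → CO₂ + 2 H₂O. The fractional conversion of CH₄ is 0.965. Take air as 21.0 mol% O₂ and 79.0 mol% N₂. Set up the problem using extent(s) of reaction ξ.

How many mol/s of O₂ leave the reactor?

Stoichiometric O₂ = 2 × 296 = 592 mol/s; O₂ fed = 592 × 1.909 = 1130 mol/s.
N₂ fed = 1130 × 79/21 = 4251 mol/s.
Fuel reacted = 0.965 × 296 → ξ = 285.6 mol/s.
Outlet (n = n₀ + ν ξ):
  CH₄: 296 − 1(285.6) = 10.36
  O₂: 1130 − 2(285.6) = 558.8
  N₂: 4251 (inert)
  CO₂: 0 + 1(285.6) = 285.6
  H₂O: 0 + 2(285.6) = 571.3

559 mol/s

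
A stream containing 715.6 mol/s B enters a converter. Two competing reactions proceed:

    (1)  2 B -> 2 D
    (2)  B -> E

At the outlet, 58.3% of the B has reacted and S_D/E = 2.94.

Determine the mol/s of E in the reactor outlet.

Conversion of B: B consumed = 0.583 × 715.6 = 417.2 mol/s = 2ξ₁ + 1ξ₂.
Selectivity: 2ξ₁ / (1ξ₂) = 2.94 → ξ₁ = 1.47 ξ₂.
Substitute: (2·1.47 + 1) ξ₂ = 417.2 → ξ₂ = 105.9 mol/s, ξ₁ = 155.7 mol/s.
Outlet amounts (n = n₀ + Σ ν·ξ):
  B: 715.6 − 2(155.7) − 1(105.9) = 298.4
  D: 0 + 2(155.7) = 311.3
  E: 0 + 1(105.9) = 105.9

106 mol/s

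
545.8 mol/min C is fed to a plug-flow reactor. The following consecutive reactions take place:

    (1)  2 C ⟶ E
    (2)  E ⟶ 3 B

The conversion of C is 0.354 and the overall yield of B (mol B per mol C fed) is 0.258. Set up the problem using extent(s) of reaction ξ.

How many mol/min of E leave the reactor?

49.7 mol/min

Conversion of C: C consumed = 2ξ₁ = 0.354 × 545.8 → ξ₁ = 96.61 mol/min.
Yield of B: 3ξ₂ / 545.8 = 0.258 → ξ₂ = 46.94 mol/min.
Outlet amounts (n = n₀ + Σ ν·ξ):
  C: 545.8 − 2(96.61) = 352.6
  E: 0 + 1(96.61) − 1(46.94) = 49.67
  B: 0 + 3(46.94) = 140.8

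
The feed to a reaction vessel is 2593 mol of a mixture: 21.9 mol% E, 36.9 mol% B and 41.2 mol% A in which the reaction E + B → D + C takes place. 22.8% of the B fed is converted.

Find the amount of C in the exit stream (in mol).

B reacted = 0.228 × 956.8 = 218.2 mol; ν_B = −1, so ξ = 218.2/1 = 218.2 mol.
Outlet amounts (n = n₀ + ν ξ):
  E: 567.9 − 1(218.2) = 349.7
  B: 956.8 − 1(218.2) = 738.7
  D: 0 + 1(218.2) = 218.2
  C: 0 + 1(218.2) = 218.2
  A: 1068 (inert)

218 mol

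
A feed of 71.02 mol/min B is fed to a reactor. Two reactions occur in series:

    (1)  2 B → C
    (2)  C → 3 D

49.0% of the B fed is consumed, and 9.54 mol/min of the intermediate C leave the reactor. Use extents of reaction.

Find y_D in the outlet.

0.34

Conversion of B: B consumed = 2ξ₁ = 0.49 × 71.02 → ξ₁ = 17.4 mol/min.
C balance: n_C = 0 + 1ξ₁ − 1ξ₂ = 9.54 → ξ₂ = (1·17.4 − 9.54)/1 = 7.86 mol/min.
Outlet amounts (n = n₀ + Σ ν·ξ):
  B: 71.02 − 2(17.4) = 36.22
  C: 0 + 1(17.4) − 1(7.86) = 9.54
  D: 0 + 3(7.86) = 23.58
Total out = 69.34 mol/min; y_D = 23.58 / 69.34 = 0.3401.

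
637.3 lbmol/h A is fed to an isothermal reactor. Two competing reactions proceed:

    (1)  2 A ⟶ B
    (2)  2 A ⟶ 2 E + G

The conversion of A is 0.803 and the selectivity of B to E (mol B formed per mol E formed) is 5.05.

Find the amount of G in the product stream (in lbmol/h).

Conversion of A: A consumed = 0.803 × 637.3 = 511.8 lbmol/h = 2ξ₁ + 2ξ₂.
Selectivity: 1ξ₁ / (2ξ₂) = 5.05 → ξ₁ = 10.1 ξ₂.
Substitute: (2·10.1 + 2) ξ₂ = 511.8 → ξ₂ = 23.05 lbmol/h, ξ₁ = 232.8 lbmol/h.
Outlet amounts (n = n₀ + Σ ν·ξ):
  A: 637.3 − 2(232.8) − 2(23.05) = 125.5
  B: 0 + 1(232.8) = 232.8
  E: 0 + 2(23.05) = 46.1
  G: 0 + 1(23.05) = 23.05

23.1 lbmol/h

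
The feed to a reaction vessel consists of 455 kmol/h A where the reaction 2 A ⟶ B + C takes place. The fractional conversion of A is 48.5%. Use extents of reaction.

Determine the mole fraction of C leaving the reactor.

0.242

A reacted = 0.485 × 455 = 220.7 kmol/h; ν_A = −2, so ξ = 220.7/2 = 110.3 kmol/h.
Outlet amounts (n = n₀ + ν ξ):
  A: 455 − 2(110.3) = 234.3
  B: 0 + 1(110.3) = 110.3
  C: 0 + 1(110.3) = 110.3
Total out = 455 kmol/h; y_C = 110.3 / 455 = 0.2425.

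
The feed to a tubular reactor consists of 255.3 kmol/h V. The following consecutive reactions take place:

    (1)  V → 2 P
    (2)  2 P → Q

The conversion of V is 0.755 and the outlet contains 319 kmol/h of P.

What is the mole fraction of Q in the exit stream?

Conversion of V: V consumed = 1ξ₁ = 0.755 × 255.3 → ξ₁ = 192.8 kmol/h.
P balance: n_P = 0 + 2ξ₁ − 2ξ₂ = 319 → ξ₂ = (2·192.8 − 319)/2 = 33.25 kmol/h.
Outlet amounts (n = n₀ + Σ ν·ξ):
  V: 255.3 − 1(192.8) = 62.55
  P: 0 + 2(192.8) − 2(33.25) = 319
  Q: 0 + 1(33.25) = 33.25
Total out = 414.8 kmol/h; y_Q = 33.25 / 414.8 = 0.08016.

0.0802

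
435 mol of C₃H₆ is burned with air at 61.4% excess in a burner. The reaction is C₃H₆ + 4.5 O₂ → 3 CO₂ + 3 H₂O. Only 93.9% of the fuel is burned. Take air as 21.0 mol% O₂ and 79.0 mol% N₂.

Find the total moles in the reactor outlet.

15700 mol

Stoichiometric O₂ = 4.5 × 435 = 1958 mol; O₂ fed = 1958 × 1.614 = 3159 mol.
N₂ fed = 3159 × 79/21 = 11890 mol.
Fuel reacted = 0.939 × 435 → ξ = 408.5 mol.
Outlet (n = n₀ + ν ξ):
  C₃H₆: 435 − 1(408.5) = 26.54
  O₂: 3159 − 4.5(408.5) = 1321
  N₂: 11890 (inert)
  CO₂: 0 + 3(408.5) = 1225
  H₂O: 0 + 3(408.5) = 1225
Total out = 26.54 + 1321 + 11890 + 1225 + 1225 = 15680 mol.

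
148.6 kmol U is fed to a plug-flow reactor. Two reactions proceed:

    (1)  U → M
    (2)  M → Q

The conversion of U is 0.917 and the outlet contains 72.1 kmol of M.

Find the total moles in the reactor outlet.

Conversion of U: U consumed = 1ξ₁ = 0.917 × 148.6 → ξ₁ = 136.3 kmol.
M balance: n_M = 0 + 1ξ₁ − 1ξ₂ = 72.1 → ξ₂ = (1·136.3 − 72.1)/1 = 64.17 kmol.
Outlet amounts (n = n₀ + Σ ν·ξ):
  U: 148.6 − 1(136.3) = 12.33
  M: 0 + 1(136.3) − 1(64.17) = 72.1
  Q: 0 + 1(64.17) = 64.17
Total out = 12.33 + 72.1 + 64.17 = 148.6 kmol.

149 kmol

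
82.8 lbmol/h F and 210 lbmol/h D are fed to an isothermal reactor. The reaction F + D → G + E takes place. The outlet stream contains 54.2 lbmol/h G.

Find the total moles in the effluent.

For G: n = n₀ + 1ξ → 54.2 = 0 + 1ξ, giving ξ = 54.2 lbmol/h.
Outlet amounts (n = n₀ + ν ξ):
  F: 82.8 − 1(54.2) = 28.6
  D: 210 − 1(54.2) = 155.8
  G: 0 + 1(54.2) = 54.2
  E: 0 + 1(54.2) = 54.2
Total out = 28.6 + 155.8 + 54.2 + 54.2 = 292.8 lbmol/h.

293 lbmol/h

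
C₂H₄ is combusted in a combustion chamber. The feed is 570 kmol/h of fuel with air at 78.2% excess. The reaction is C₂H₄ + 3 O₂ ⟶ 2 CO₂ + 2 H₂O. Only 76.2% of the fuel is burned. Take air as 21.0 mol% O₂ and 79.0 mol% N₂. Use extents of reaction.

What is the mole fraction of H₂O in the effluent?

0.0576

Stoichiometric O₂ = 3 × 570 = 1710 kmol/h; O₂ fed = 1710 × 1.782 = 3047 kmol/h.
N₂ fed = 3047 × 79/21 = 11460 kmol/h.
Fuel reacted = 0.762 × 570 → ξ = 434.3 kmol/h.
Outlet (n = n₀ + ν ξ):
  C₂H₄: 570 − 1(434.3) = 135.7
  O₂: 3047 − 3(434.3) = 1744
  N₂: 11460 (inert)
  CO₂: 0 + 2(434.3) = 868.7
  H₂O: 0 + 2(434.3) = 868.7
Total out = 15080 kmol/h; y_H₂O = 868.7 / 15080 = 0.0576.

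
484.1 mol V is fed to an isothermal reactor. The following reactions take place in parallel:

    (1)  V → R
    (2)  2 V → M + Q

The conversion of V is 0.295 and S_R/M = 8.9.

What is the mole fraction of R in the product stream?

0.241

Conversion of V: V consumed = 0.295 × 484.1 = 142.8 mol = 1ξ₁ + 2ξ₂.
Selectivity: 1ξ₁ / (1ξ₂) = 8.9 → ξ₁ = 8.9 ξ₂.
Substitute: (1·8.9 + 2) ξ₂ = 142.8 → ξ₂ = 13.1 mol, ξ₁ = 116.6 mol.
Outlet amounts (n = n₀ + Σ ν·ξ):
  V: 484.1 − 1(116.6) − 2(13.1) = 341.3
  R: 0 + 1(116.6) = 116.6
  M: 0 + 1(13.1) = 13.1
  Q: 0 + 1(13.1) = 13.1
Total out = 484.1 mol; y_R = 116.6 / 484.1 = 0.2409.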